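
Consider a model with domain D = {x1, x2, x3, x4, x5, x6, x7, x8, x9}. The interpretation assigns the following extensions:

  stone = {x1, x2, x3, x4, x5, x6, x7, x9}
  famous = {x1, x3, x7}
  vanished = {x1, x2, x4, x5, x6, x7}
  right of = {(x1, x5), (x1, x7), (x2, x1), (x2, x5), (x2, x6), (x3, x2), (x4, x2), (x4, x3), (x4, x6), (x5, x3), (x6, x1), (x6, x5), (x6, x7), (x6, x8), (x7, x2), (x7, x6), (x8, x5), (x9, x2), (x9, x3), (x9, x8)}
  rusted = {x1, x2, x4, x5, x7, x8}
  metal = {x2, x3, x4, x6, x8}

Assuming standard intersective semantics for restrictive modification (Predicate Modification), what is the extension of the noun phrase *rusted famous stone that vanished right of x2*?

⟦that vanished⟧ = ⟦vanished⟧ = {x1, x2, x4, x5, x6, x7}
⟦right of x2⟧ = {x : ⟨x, x2⟩ ∈ ⟦right of⟧} = {x3, x4, x7, x9}
⟦stone⟧ = {x1, x2, x3, x4, x5, x6, x7, x9}
… ∩ ⟦that vanished⟧ = {x1, x2, x3, x4, x5, x6, x7, x9} ∩ {x1, x2, x4, x5, x6, x7} = {x1, x2, x4, x5, x6, x7}
… ∩ ⟦right of x2⟧ = {x1, x2, x4, x5, x6, x7} ∩ {x3, x4, x7, x9} = {x4, x7}
… ∩ ⟦rusted⟧ = {x4, x7} ∩ {x1, x2, x4, x5, x7, x8} = {x4, x7}
… ∩ ⟦famous⟧ = {x4, x7} ∩ {x1, x3, x7} = {x7}
So ⟦rusted famous stone that vanished right of x2⟧ = {x7}.

{x7}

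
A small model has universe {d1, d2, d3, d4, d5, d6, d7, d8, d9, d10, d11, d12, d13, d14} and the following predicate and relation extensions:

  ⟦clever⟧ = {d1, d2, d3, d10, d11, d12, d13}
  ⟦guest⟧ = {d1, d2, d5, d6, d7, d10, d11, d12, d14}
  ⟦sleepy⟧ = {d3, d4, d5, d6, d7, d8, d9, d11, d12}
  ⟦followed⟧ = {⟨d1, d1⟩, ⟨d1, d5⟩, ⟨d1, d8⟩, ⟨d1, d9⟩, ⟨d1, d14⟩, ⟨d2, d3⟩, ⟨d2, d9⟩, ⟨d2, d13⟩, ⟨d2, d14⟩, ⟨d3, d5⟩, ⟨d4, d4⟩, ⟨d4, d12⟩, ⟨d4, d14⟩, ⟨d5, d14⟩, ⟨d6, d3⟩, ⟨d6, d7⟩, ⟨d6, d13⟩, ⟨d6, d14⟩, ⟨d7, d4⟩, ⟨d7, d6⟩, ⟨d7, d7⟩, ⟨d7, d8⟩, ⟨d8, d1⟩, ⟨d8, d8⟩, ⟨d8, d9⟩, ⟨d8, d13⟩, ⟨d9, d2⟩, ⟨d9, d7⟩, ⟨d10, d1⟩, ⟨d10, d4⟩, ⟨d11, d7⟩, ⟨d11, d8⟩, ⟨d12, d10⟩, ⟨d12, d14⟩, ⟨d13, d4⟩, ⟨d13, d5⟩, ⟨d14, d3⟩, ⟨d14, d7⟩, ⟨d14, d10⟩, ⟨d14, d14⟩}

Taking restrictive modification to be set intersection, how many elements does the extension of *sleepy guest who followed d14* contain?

3

⟦who followed d14⟧ = {x : ⟨x, d14⟩ ∈ ⟦followed⟧} = {d1, d2, d4, d5, d6, d12, d14}
⟦guest⟧ = {d1, d2, d5, d6, d7, d10, d11, d12, d14}
… ∩ ⟦who followed d14⟧ = {d1, d2, d5, d6, d7, d10, d11, d12, d14} ∩ {d1, d2, d4, d5, d6, d12, d14} = {d1, d2, d5, d6, d12, d14}
… ∩ ⟦sleepy⟧ = {d1, d2, d5, d6, d12, d14} ∩ {d3, d4, d5, d6, d7, d8, d9, d11, d12} = {d5, d6, d12}
⟦sleepy guest who followed d14⟧ = {d5, d6, d12}, so the cardinality is 3.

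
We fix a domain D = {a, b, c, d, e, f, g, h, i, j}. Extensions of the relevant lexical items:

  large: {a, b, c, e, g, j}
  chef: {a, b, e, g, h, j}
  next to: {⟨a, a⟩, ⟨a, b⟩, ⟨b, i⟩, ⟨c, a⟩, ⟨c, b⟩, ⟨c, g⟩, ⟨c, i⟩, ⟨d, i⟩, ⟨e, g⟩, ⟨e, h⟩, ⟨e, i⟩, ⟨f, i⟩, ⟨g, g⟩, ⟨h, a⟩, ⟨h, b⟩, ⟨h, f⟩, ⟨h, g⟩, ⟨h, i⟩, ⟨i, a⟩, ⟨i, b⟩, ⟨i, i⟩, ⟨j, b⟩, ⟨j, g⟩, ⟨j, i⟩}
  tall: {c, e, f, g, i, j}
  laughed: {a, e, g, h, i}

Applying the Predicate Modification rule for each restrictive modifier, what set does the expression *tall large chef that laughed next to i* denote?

{e}

⟦that laughed⟧ = ⟦laughed⟧ = {a, e, g, h, i}
⟦next to i⟧ = {x : ⟨x, i⟩ ∈ ⟦next to⟧} = {b, c, d, e, f, h, i, j}
⟦chef⟧ = {a, b, e, g, h, j}
… ∩ ⟦that laughed⟧ = {a, b, e, g, h, j} ∩ {a, e, g, h, i} = {a, e, g, h}
… ∩ ⟦next to i⟧ = {a, e, g, h} ∩ {b, c, d, e, f, h, i, j} = {e, h}
… ∩ ⟦tall⟧ = {e, h} ∩ {c, e, f, g, i, j} = {e}
… ∩ ⟦large⟧ = {e} ∩ {a, b, c, e, g, j} = {e}
So ⟦tall large chef that laughed next to i⟧ = {e}.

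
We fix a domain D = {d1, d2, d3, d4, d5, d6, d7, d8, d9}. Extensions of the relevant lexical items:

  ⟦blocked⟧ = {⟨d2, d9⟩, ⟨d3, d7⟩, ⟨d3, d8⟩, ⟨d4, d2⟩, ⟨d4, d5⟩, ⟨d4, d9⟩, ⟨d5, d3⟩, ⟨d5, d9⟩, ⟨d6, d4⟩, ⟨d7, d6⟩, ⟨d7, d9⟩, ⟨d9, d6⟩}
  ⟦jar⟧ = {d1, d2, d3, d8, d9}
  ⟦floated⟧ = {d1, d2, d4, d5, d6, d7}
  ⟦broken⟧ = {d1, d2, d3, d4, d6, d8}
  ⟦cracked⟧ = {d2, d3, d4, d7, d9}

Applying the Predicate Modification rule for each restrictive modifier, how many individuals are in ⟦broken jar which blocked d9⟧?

1

⟦which blocked d9⟧ = {x : ⟨x, d9⟩ ∈ ⟦blocked⟧} = {d2, d4, d5, d7}
⟦jar⟧ = {d1, d2, d3, d8, d9}
… ∩ ⟦which blocked d9⟧ = {d1, d2, d3, d8, d9} ∩ {d2, d4, d5, d7} = {d2}
… ∩ ⟦broken⟧ = {d2} ∩ {d1, d2, d3, d4, d6, d8} = {d2}
⟦broken jar which blocked d9⟧ = {d2}, so the cardinality is 1.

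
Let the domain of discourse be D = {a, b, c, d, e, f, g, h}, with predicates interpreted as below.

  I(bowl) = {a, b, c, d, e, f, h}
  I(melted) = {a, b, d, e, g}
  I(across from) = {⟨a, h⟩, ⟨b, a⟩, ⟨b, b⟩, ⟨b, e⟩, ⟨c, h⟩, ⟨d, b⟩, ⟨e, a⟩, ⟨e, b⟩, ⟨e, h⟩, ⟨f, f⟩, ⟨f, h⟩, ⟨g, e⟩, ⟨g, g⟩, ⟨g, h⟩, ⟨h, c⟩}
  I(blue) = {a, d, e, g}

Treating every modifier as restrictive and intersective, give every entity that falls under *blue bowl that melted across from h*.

{a, e}

⟦that melted⟧ = ⟦melted⟧ = {a, b, d, e, g}
⟦across from h⟧ = {x : ⟨x, h⟩ ∈ ⟦across from⟧} = {a, c, e, f, g}
⟦bowl⟧ = {a, b, c, d, e, f, h}
… ∩ ⟦that melted⟧ = {a, b, c, d, e, f, h} ∩ {a, b, d, e, g} = {a, b, d, e}
… ∩ ⟦across from h⟧ = {a, b, d, e} ∩ {a, c, e, f, g} = {a, e}
… ∩ ⟦blue⟧ = {a, e} ∩ {a, d, e, g} = {a, e}
So ⟦blue bowl that melted across from h⟧ = {a, e}.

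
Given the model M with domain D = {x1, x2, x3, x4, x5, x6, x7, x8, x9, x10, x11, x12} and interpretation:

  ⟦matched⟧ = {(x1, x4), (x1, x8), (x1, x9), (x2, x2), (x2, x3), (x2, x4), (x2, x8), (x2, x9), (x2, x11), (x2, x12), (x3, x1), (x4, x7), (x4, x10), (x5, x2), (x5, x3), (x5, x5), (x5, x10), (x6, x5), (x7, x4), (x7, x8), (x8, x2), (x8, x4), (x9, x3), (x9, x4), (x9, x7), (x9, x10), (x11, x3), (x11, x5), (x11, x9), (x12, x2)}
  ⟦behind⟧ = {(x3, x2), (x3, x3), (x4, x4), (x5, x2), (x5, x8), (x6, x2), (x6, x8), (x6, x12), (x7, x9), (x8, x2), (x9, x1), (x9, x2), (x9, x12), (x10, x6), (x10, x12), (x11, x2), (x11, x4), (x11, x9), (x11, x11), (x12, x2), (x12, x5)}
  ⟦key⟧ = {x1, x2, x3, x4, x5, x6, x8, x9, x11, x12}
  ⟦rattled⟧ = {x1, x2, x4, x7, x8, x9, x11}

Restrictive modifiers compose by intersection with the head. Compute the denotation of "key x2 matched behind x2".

⟦x2 matched⟧ = {x : ⟨x2, x⟩ ∈ ⟦matched⟧} = {x2, x3, x4, x8, x9, x11, x12}
⟦behind x2⟧ = {x : ⟨x, x2⟩ ∈ ⟦behind⟧} = {x3, x5, x6, x8, x9, x11, x12}
⟦key⟧ = {x1, x2, x3, x4, x5, x6, x8, x9, x11, x12}
… ∩ ⟦x2 matched⟧ = {x1, x2, x3, x4, x5, x6, x8, x9, x11, x12} ∩ {x2, x3, x4, x8, x9, x11, x12} = {x2, x3, x4, x8, x9, x11, x12}
… ∩ ⟦behind x2⟧ = {x2, x3, x4, x8, x9, x11, x12} ∩ {x3, x5, x6, x8, x9, x11, x12} = {x3, x8, x9, x11, x12}
So ⟦key x2 matched behind x2⟧ = {x3, x8, x9, x11, x12}.

{x3, x8, x9, x11, x12}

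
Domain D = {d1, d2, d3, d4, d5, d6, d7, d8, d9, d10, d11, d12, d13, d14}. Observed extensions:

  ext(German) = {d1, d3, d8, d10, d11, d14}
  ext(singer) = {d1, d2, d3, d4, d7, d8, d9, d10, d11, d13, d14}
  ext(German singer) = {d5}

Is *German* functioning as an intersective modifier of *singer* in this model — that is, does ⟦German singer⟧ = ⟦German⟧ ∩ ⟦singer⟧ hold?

⟦German⟧ ∩ ⟦singer⟧ = {d1, d3, d8, d10, d11, d14} ∩ {d1, d2, d3, d4, d7, d8, d9, d10, d11, d13, d14} = {d1, d3, d8, d10, d11, d14}
Observed ⟦German singer⟧ = {d5}.
These differ, so the modifier is not intersective in this model.

no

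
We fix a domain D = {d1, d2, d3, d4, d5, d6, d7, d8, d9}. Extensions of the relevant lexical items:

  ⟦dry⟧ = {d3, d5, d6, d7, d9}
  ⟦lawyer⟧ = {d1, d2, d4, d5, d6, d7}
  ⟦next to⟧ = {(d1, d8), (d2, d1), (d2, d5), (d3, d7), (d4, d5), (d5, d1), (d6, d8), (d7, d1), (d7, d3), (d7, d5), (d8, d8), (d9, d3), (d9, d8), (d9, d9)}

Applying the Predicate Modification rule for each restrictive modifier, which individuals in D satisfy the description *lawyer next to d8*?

⟦next to d8⟧ = {x : ⟨x, d8⟩ ∈ ⟦next to⟧} = {d1, d6, d8, d9}
⟦lawyer⟧ = {d1, d2, d4, d5, d6, d7}
… ∩ ⟦next to d8⟧ = {d1, d2, d4, d5, d6, d7} ∩ {d1, d6, d8, d9} = {d1, d6}
So ⟦lawyer next to d8⟧ = {d1, d6}.

{d1, d6}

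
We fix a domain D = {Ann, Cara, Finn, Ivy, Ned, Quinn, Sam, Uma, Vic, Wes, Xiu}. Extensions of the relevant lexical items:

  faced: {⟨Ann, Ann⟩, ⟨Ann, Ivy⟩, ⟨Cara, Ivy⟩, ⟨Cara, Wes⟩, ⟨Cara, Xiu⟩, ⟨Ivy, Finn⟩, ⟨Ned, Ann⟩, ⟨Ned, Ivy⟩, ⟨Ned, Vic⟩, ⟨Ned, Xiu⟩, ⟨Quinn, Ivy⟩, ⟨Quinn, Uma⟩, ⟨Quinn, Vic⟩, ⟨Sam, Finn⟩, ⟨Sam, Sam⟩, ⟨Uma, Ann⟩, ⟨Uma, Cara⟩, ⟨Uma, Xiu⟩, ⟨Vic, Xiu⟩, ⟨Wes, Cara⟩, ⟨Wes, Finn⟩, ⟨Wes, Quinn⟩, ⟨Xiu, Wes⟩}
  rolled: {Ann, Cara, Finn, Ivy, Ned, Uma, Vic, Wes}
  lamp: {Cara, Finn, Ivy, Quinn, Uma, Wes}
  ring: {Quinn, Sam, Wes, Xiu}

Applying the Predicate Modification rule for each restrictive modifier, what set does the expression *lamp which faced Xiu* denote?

{Cara, Uma}

⟦which faced Xiu⟧ = {x : ⟨x, Xiu⟩ ∈ ⟦faced⟧} = {Cara, Ned, Uma, Vic}
⟦lamp⟧ = {Cara, Finn, Ivy, Quinn, Uma, Wes}
… ∩ ⟦which faced Xiu⟧ = {Cara, Finn, Ivy, Quinn, Uma, Wes} ∩ {Cara, Ned, Uma, Vic} = {Cara, Uma}
So ⟦lamp which faced Xiu⟧ = {Cara, Uma}.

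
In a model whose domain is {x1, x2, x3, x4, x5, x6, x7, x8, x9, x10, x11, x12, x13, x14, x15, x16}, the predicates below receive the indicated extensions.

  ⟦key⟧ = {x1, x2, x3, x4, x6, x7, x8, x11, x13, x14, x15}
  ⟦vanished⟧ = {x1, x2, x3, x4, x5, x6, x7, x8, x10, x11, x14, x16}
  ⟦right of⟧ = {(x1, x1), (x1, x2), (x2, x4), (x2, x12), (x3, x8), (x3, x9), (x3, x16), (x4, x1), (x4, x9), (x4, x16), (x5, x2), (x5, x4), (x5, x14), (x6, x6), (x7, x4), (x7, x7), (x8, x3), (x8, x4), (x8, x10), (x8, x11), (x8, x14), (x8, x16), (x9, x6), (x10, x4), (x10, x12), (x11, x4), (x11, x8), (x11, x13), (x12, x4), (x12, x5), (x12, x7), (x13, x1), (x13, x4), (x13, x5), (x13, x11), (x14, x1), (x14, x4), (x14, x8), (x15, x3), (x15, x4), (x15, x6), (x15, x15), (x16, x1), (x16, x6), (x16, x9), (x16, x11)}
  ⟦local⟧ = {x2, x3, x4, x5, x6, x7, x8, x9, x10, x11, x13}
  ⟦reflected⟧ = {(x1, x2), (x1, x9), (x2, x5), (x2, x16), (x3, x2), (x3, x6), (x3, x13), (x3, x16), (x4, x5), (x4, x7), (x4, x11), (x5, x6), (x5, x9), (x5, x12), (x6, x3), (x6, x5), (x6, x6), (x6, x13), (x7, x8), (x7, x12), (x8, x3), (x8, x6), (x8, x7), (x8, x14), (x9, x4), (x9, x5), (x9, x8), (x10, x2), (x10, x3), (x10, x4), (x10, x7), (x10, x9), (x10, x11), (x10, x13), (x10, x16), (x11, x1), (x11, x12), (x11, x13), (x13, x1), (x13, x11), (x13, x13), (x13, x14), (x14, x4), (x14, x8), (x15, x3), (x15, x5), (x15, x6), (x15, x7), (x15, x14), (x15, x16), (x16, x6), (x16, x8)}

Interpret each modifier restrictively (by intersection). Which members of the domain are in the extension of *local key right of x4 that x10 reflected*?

{x2, x7, x11, x13}

⟦right of x4⟧ = {x : ⟨x, x4⟩ ∈ ⟦right of⟧} = {x2, x5, x7, x8, x10, x11, x12, x13, x14, x15}
⟦that x10 reflected⟧ = {x : ⟨x10, x⟩ ∈ ⟦reflected⟧} = {x2, x3, x4, x7, x9, x11, x13, x16}
⟦key⟧ = {x1, x2, x3, x4, x6, x7, x8, x11, x13, x14, x15}
… ∩ ⟦right of x4⟧ = {x1, x2, x3, x4, x6, x7, x8, x11, x13, x14, x15} ∩ {x2, x5, x7, x8, x10, x11, x12, x13, x14, x15} = {x2, x7, x8, x11, x13, x14, x15}
… ∩ ⟦that x10 reflected⟧ = {x2, x7, x8, x11, x13, x14, x15} ∩ {x2, x3, x4, x7, x9, x11, x13, x16} = {x2, x7, x11, x13}
… ∩ ⟦local⟧ = {x2, x7, x11, x13} ∩ {x2, x3, x4, x5, x6, x7, x8, x9, x10, x11, x13} = {x2, x7, x11, x13}
So ⟦local key right of x4 that x10 reflected⟧ = {x2, x7, x11, x13}.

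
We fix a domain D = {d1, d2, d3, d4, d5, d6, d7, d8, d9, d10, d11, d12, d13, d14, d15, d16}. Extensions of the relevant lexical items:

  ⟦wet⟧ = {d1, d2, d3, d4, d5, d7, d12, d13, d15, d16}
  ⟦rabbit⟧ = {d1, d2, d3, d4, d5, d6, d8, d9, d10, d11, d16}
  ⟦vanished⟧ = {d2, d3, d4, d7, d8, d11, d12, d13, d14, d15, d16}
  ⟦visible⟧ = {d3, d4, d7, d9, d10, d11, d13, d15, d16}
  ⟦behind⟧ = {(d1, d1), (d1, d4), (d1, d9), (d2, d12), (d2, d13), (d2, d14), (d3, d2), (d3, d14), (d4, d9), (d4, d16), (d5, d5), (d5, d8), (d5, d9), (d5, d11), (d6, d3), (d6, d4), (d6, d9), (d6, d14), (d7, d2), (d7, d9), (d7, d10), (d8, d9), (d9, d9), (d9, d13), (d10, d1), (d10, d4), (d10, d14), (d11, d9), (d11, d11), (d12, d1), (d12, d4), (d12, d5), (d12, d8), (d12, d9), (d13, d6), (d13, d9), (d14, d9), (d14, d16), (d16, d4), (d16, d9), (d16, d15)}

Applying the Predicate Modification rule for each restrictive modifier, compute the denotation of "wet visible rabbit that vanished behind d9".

⟦that vanished⟧ = ⟦vanished⟧ = {d2, d3, d4, d7, d8, d11, d12, d13, d14, d15, d16}
⟦behind d9⟧ = {x : ⟨x, d9⟩ ∈ ⟦behind⟧} = {d1, d4, d5, d6, d7, d8, d9, d11, d12, d13, d14, d16}
⟦rabbit⟧ = {d1, d2, d3, d4, d5, d6, d8, d9, d10, d11, d16}
… ∩ ⟦that vanished⟧ = {d1, d2, d3, d4, d5, d6, d8, d9, d10, d11, d16} ∩ {d2, d3, d4, d7, d8, d11, d12, d13, d14, d15, d16} = {d2, d3, d4, d8, d11, d16}
… ∩ ⟦behind d9⟧ = {d2, d3, d4, d8, d11, d16} ∩ {d1, d4, d5, d6, d7, d8, d9, d11, d12, d13, d14, d16} = {d4, d8, d11, d16}
… ∩ ⟦wet⟧ = {d4, d8, d11, d16} ∩ {d1, d2, d3, d4, d5, d7, d12, d13, d15, d16} = {d4, d16}
… ∩ ⟦visible⟧ = {d4, d16} ∩ {d3, d4, d7, d9, d10, d11, d13, d15, d16} = {d4, d16}
So ⟦wet visible rabbit that vanished behind d9⟧ = {d4, d16}.

{d4, d16}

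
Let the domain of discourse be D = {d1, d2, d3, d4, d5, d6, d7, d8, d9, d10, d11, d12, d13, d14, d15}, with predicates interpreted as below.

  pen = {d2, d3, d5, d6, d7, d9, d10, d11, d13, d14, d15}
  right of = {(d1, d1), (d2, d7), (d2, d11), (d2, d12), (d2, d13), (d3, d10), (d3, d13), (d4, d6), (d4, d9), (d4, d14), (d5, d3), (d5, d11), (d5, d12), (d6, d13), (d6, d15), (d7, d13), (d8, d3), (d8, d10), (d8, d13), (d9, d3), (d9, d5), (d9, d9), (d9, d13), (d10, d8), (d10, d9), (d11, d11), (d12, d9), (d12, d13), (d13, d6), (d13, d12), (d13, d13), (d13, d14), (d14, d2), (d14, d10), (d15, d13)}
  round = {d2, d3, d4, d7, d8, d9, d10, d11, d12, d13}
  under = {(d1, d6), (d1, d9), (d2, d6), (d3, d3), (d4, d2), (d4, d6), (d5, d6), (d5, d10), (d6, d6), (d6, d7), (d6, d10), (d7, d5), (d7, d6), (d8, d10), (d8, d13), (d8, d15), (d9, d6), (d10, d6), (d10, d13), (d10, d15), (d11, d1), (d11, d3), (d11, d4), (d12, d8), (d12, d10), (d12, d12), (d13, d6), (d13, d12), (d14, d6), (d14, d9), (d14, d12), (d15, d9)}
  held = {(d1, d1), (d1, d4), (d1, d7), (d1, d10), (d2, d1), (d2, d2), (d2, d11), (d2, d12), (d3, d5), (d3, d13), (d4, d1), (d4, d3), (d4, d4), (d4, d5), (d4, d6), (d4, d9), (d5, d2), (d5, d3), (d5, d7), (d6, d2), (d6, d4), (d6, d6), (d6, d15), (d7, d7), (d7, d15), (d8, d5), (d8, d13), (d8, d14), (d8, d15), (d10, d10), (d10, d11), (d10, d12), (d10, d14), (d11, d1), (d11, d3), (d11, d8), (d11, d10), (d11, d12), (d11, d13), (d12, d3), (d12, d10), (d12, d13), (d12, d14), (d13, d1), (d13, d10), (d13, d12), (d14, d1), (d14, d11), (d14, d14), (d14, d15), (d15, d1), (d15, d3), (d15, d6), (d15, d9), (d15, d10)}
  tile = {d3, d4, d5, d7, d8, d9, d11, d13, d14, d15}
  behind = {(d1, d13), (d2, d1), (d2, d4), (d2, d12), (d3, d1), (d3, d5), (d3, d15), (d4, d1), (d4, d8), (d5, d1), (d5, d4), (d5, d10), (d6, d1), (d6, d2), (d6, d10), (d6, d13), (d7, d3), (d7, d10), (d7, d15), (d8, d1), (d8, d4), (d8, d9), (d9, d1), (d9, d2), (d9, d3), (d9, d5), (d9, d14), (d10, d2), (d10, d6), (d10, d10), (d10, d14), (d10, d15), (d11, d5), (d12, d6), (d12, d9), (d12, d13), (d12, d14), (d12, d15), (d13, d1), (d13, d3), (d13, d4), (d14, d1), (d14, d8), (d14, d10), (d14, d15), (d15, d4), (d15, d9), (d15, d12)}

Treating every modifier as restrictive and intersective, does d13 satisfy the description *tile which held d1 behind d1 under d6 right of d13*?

⟦which held d1⟧ = {x : ⟨x, d1⟩ ∈ ⟦held⟧} = {d1, d2, d4, d11, d13, d14, d15}
⟦behind d1⟧ = {x : ⟨x, d1⟩ ∈ ⟦behind⟧} = {d2, d3, d4, d5, d6, d8, d9, d13, d14}
⟦under d6⟧ = {x : ⟨x, d6⟩ ∈ ⟦under⟧} = {d1, d2, d4, d5, d6, d7, d9, d10, d13, d14}
⟦right of d13⟧ = {x : ⟨x, d13⟩ ∈ ⟦right of⟧} = {d2, d3, d6, d7, d8, d9, d12, d13, d15}
⟦tile⟧ = {d3, d4, d5, d7, d8, d9, d11, d13, d14, d15}
… ∩ ⟦which held d1⟧ = {d3, d4, d5, d7, d8, d9, d11, d13, d14, d15} ∩ {d1, d2, d4, d11, d13, d14, d15} = {d4, d11, d13, d14, d15}
… ∩ ⟦behind d1⟧ = {d4, d11, d13, d14, d15} ∩ {d2, d3, d4, d5, d6, d8, d9, d13, d14} = {d4, d13, d14}
… ∩ ⟦under d6⟧ = {d4, d13, d14} ∩ {d1, d2, d4, d5, d6, d7, d9, d10, d13, d14} = {d4, d13, d14}
… ∩ ⟦right of d13⟧ = {d4, d13, d14} ∩ {d2, d3, d6, d7, d8, d9, d12, d13, d15} = {d13}
⟦tile which held d1 behind d1 under d6 right of d13⟧ = {d13}; d13 ∈ this set.

yes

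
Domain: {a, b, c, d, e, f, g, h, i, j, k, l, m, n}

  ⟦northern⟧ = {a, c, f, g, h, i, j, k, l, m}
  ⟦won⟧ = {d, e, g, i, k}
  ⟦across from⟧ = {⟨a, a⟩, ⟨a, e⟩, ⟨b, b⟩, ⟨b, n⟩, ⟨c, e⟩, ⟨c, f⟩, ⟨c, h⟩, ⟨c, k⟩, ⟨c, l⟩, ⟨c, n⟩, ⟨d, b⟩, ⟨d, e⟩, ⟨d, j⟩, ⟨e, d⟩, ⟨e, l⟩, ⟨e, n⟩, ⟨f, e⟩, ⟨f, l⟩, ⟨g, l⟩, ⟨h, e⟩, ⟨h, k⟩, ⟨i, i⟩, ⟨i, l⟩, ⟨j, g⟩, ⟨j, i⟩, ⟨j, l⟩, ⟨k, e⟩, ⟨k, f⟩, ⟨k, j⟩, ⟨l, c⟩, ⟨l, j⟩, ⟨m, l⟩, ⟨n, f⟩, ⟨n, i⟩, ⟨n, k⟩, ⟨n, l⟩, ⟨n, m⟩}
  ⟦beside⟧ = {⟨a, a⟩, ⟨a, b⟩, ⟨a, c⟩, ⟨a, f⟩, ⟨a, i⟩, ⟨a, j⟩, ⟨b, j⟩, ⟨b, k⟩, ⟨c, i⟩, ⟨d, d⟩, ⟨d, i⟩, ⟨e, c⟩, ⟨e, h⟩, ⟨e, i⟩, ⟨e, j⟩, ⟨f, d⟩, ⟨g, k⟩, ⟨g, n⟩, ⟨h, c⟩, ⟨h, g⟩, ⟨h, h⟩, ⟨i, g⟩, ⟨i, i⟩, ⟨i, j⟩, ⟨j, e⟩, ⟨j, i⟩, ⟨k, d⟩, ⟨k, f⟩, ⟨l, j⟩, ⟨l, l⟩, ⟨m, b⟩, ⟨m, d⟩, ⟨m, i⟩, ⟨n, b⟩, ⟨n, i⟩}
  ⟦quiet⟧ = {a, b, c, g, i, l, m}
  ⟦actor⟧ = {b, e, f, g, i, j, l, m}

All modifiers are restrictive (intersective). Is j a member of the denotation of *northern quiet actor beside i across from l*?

no

⟦beside i⟧ = {x : ⟨x, i⟩ ∈ ⟦beside⟧} = {a, c, d, e, i, j, m, n}
⟦across from l⟧ = {x : ⟨x, l⟩ ∈ ⟦across from⟧} = {c, e, f, g, i, j, m, n}
⟦actor⟧ = {b, e, f, g, i, j, l, m}
… ∩ ⟦beside i⟧ = {b, e, f, g, i, j, l, m} ∩ {a, c, d, e, i, j, m, n} = {e, i, j, m}
… ∩ ⟦across from l⟧ = {e, i, j, m} ∩ {c, e, f, g, i, j, m, n} = {e, i, j, m}
… ∩ ⟦northern⟧ = {e, i, j, m} ∩ {a, c, f, g, h, i, j, k, l, m} = {i, j, m}
… ∩ ⟦quiet⟧ = {i, j, m} ∩ {a, b, c, g, i, l, m} = {i, m}
⟦northern quiet actor beside i across from l⟧ = {i, m}; j ∉ this set.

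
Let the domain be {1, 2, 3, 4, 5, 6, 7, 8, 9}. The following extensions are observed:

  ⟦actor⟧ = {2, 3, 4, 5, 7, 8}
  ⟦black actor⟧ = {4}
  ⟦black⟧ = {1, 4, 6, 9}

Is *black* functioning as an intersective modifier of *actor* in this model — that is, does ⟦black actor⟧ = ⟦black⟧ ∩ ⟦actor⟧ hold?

yes

⟦black⟧ ∩ ⟦actor⟧ = {1, 4, 6, 9} ∩ {2, 3, 4, 5, 7, 8} = {4}
Observed ⟦black actor⟧ = {4}.
These coincide, so the modifier is intersective here.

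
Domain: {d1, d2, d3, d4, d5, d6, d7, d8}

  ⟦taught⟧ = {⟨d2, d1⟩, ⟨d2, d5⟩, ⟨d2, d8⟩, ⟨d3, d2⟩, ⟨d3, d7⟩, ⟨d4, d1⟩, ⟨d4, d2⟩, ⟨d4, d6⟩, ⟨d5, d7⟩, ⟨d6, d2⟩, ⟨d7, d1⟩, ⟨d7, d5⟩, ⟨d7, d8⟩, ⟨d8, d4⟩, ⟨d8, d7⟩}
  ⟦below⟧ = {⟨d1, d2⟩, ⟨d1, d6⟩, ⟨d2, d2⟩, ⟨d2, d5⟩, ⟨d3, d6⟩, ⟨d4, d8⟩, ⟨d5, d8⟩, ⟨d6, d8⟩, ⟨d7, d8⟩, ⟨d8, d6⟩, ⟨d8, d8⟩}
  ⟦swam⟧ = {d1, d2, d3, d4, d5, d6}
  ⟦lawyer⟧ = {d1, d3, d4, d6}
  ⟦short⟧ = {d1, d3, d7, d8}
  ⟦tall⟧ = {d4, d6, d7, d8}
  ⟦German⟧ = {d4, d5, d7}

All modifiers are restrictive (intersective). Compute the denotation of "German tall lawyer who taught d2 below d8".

{d4}

⟦who taught d2⟧ = {x : ⟨x, d2⟩ ∈ ⟦taught⟧} = {d3, d4, d6}
⟦below d8⟧ = {x : ⟨x, d8⟩ ∈ ⟦below⟧} = {d4, d5, d6, d7, d8}
⟦lawyer⟧ = {d1, d3, d4, d6}
… ∩ ⟦who taught d2⟧ = {d1, d3, d4, d6} ∩ {d3, d4, d6} = {d3, d4, d6}
… ∩ ⟦below d8⟧ = {d3, d4, d6} ∩ {d4, d5, d6, d7, d8} = {d4, d6}
… ∩ ⟦German⟧ = {d4, d6} ∩ {d4, d5, d7} = {d4}
… ∩ ⟦tall⟧ = {d4} ∩ {d4, d6, d7, d8} = {d4}
So ⟦German tall lawyer who taught d2 below d8⟧ = {d4}.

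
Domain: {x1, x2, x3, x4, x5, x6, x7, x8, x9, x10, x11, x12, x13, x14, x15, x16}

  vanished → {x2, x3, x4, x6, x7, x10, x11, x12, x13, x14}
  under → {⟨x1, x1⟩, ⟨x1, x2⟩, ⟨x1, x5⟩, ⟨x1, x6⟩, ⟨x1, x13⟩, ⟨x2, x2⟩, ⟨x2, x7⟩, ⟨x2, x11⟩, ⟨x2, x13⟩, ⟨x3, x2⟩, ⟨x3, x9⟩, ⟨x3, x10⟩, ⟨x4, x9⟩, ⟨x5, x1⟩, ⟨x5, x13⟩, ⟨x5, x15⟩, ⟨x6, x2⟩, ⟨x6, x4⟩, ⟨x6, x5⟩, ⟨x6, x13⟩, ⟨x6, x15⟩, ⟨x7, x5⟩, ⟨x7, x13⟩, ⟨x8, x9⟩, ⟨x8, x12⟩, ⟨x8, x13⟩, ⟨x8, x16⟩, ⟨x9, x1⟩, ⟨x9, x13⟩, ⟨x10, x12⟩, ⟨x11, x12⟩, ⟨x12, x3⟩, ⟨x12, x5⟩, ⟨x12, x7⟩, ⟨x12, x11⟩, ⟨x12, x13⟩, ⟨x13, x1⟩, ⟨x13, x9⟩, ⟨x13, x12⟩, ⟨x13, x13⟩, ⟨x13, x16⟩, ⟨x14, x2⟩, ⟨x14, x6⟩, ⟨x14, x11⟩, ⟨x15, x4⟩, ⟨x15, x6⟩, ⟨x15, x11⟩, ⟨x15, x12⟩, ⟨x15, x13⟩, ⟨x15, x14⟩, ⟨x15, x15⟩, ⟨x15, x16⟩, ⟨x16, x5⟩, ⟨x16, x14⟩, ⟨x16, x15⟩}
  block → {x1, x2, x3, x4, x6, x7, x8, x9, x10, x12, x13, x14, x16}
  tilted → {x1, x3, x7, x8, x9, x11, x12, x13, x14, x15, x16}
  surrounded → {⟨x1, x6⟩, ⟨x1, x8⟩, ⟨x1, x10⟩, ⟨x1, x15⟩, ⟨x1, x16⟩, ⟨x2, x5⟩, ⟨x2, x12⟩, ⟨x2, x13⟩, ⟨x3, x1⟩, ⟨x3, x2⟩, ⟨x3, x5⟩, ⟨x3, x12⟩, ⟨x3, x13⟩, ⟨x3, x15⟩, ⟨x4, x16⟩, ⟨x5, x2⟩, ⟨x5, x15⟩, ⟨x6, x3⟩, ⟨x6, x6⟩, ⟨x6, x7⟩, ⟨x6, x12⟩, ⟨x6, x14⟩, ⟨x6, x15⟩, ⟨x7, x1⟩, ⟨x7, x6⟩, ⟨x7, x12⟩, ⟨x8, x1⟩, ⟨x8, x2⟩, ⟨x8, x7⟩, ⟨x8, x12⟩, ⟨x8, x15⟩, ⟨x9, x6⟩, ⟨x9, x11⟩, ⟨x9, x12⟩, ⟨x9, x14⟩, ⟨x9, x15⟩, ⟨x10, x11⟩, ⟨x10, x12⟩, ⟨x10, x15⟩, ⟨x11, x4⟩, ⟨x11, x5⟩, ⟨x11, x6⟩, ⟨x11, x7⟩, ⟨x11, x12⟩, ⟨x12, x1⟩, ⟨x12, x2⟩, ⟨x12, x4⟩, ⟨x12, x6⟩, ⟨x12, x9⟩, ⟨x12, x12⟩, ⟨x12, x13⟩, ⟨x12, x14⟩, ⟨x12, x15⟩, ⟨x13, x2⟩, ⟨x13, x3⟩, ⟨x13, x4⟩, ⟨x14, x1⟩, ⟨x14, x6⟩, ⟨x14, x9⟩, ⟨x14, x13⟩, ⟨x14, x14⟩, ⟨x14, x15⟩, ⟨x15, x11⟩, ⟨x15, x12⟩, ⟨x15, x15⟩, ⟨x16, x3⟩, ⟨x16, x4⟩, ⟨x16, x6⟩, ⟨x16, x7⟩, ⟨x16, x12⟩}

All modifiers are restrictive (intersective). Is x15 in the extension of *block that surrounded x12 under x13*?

no

⟦that surrounded x12⟧ = {x : ⟨x, x12⟩ ∈ ⟦surrounded⟧} = {x2, x3, x6, x7, x8, x9, x10, x11, x12, x15, x16}
⟦under x13⟧ = {x : ⟨x, x13⟩ ∈ ⟦under⟧} = {x1, x2, x5, x6, x7, x8, x9, x12, x13, x15}
⟦block⟧ = {x1, x2, x3, x4, x6, x7, x8, x9, x10, x12, x13, x14, x16}
… ∩ ⟦that surrounded x12⟧ = {x1, x2, x3, x4, x6, x7, x8, x9, x10, x12, x13, x14, x16} ∩ {x2, x3, x6, x7, x8, x9, x10, x11, x12, x15, x16} = {x2, x3, x6, x7, x8, x9, x10, x12, x16}
… ∩ ⟦under x13⟧ = {x2, x3, x6, x7, x8, x9, x10, x12, x16} ∩ {x1, x2, x5, x6, x7, x8, x9, x12, x13, x15} = {x2, x6, x7, x8, x9, x12}
⟦block that surrounded x12 under x13⟧ = {x2, x6, x7, x8, x9, x12}; x15 ∉ this set.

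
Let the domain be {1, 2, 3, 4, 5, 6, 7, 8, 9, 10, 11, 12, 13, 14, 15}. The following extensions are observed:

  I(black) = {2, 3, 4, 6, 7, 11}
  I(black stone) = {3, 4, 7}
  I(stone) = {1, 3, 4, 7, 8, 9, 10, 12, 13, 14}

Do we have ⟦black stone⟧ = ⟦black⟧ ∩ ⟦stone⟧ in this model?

yes

⟦black⟧ ∩ ⟦stone⟧ = {2, 3, 4, 6, 7, 11} ∩ {1, 3, 4, 7, 8, 9, 10, 12, 13, 14} = {3, 4, 7}
Observed ⟦black stone⟧ = {3, 4, 7}.
These coincide, so the modifier is intersective here.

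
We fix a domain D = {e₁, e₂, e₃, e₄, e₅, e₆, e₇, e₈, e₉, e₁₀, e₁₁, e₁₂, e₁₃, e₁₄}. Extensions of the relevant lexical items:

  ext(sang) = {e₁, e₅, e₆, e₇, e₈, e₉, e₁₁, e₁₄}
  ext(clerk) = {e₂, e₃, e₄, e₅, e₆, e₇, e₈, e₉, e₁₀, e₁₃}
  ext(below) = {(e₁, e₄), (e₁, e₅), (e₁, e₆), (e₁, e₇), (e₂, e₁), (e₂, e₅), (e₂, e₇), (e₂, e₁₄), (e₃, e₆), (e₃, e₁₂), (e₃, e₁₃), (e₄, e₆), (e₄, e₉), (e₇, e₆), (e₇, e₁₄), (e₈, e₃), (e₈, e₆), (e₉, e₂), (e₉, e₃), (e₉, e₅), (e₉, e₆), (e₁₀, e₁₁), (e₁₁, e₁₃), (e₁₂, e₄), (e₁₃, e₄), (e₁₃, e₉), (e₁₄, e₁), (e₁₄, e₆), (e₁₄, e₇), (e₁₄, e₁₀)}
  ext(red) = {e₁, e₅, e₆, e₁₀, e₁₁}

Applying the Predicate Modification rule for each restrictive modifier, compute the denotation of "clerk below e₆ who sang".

⟦below e₆⟧ = {x : ⟨x, e₆⟩ ∈ ⟦below⟧} = {e₁, e₃, e₄, e₇, e₈, e₉, e₁₄}
⟦who sang⟧ = ⟦sang⟧ = {e₁, e₅, e₆, e₇, e₈, e₉, e₁₁, e₁₄}
⟦clerk⟧ = {e₂, e₃, e₄, e₅, e₆, e₇, e₈, e₉, e₁₀, e₁₃}
… ∩ ⟦below e₆⟧ = {e₂, e₃, e₄, e₅, e₆, e₇, e₈, e₉, e₁₀, e₁₃} ∩ {e₁, e₃, e₄, e₇, e₈, e₉, e₁₄} = {e₃, e₄, e₇, e₈, e₉}
… ∩ ⟦who sang⟧ = {e₃, e₄, e₇, e₈, e₉} ∩ {e₁, e₅, e₆, e₇, e₈, e₉, e₁₁, e₁₄} = {e₇, e₈, e₉}
So ⟦clerk below e₆ who sang⟧ = {e₇, e₈, e₉}.

{e₇, e₈, e₉}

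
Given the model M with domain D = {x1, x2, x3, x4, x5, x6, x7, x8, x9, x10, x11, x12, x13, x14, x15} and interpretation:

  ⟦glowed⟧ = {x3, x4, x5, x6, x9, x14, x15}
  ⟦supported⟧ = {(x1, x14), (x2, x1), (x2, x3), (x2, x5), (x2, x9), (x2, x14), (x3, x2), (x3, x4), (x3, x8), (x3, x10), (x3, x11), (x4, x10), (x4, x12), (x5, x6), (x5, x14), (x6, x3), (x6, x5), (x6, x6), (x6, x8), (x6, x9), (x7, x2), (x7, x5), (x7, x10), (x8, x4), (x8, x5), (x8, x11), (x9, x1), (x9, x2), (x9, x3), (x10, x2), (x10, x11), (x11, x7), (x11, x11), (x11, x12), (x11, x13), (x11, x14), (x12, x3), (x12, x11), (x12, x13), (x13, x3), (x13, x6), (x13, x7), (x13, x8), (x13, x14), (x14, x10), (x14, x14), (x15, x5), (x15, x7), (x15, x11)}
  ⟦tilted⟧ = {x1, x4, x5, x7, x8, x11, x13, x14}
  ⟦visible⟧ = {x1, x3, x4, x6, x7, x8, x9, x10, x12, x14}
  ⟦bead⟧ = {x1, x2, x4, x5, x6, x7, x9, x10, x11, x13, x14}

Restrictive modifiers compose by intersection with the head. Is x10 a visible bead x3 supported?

⟦x3 supported⟧ = {x : ⟨x3, x⟩ ∈ ⟦supported⟧} = {x2, x4, x8, x10, x11}
⟦bead⟧ = {x1, x2, x4, x5, x6, x7, x9, x10, x11, x13, x14}
… ∩ ⟦x3 supported⟧ = {x1, x2, x4, x5, x6, x7, x9, x10, x11, x13, x14} ∩ {x2, x4, x8, x10, x11} = {x2, x4, x10, x11}
… ∩ ⟦visible⟧ = {x2, x4, x10, x11} ∩ {x1, x3, x4, x6, x7, x8, x9, x10, x12, x14} = {x4, x10}
⟦visible bead x3 supported⟧ = {x4, x10}; x10 ∈ this set.

yes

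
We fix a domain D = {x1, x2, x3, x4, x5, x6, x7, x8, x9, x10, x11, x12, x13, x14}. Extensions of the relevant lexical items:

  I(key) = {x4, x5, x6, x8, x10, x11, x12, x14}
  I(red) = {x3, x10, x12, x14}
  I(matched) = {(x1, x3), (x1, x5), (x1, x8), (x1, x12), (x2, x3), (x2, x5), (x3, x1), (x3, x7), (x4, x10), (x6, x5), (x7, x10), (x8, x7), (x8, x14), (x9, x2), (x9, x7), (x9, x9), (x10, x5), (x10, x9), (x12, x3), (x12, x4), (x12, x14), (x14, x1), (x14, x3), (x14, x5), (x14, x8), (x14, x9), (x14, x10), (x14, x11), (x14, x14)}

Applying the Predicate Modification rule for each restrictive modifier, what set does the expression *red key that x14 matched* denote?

{x10, x14}

⟦that x14 matched⟧ = {x : ⟨x14, x⟩ ∈ ⟦matched⟧} = {x1, x3, x5, x8, x9, x10, x11, x14}
⟦key⟧ = {x4, x5, x6, x8, x10, x11, x12, x14}
… ∩ ⟦that x14 matched⟧ = {x4, x5, x6, x8, x10, x11, x12, x14} ∩ {x1, x3, x5, x8, x9, x10, x11, x14} = {x5, x8, x10, x11, x14}
… ∩ ⟦red⟧ = {x5, x8, x10, x11, x14} ∩ {x3, x10, x12, x14} = {x10, x14}
So ⟦red key that x14 matched⟧ = {x10, x14}.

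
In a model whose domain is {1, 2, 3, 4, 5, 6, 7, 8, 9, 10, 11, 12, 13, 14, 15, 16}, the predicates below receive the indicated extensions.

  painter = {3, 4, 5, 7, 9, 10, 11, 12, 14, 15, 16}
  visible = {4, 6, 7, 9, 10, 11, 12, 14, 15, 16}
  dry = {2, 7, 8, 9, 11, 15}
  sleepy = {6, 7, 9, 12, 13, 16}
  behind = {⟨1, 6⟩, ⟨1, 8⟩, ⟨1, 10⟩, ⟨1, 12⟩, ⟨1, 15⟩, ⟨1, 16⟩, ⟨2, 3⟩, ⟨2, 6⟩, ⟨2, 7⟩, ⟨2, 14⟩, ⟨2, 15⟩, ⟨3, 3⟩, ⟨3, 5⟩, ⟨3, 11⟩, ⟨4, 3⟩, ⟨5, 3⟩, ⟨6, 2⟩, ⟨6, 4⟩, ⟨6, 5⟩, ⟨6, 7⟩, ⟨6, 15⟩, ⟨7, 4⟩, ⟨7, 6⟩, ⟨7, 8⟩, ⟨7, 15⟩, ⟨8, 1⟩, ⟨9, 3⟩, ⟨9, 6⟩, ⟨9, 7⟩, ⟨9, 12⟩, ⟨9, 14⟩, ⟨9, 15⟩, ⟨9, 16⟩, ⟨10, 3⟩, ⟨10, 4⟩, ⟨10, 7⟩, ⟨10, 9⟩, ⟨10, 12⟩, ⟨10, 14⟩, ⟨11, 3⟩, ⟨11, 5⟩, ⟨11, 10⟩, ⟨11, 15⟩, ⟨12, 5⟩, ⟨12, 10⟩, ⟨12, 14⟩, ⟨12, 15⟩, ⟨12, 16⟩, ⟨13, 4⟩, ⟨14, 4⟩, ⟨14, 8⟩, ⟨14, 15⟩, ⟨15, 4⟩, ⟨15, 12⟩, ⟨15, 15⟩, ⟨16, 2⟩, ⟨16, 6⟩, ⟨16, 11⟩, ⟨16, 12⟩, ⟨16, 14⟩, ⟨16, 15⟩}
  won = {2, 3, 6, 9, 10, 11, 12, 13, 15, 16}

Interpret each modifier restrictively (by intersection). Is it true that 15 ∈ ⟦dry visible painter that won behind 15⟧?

⟦that won⟧ = ⟦won⟧ = {2, 3, 6, 9, 10, 11, 12, 13, 15, 16}
⟦behind 15⟧ = {x : ⟨x, 15⟩ ∈ ⟦behind⟧} = {1, 2, 6, 7, 9, 11, 12, 14, 15, 16}
⟦painter⟧ = {3, 4, 5, 7, 9, 10, 11, 12, 14, 15, 16}
… ∩ ⟦that won⟧ = {3, 4, 5, 7, 9, 10, 11, 12, 14, 15, 16} ∩ {2, 3, 6, 9, 10, 11, 12, 13, 15, 16} = {3, 9, 10, 11, 12, 15, 16}
… ∩ ⟦behind 15⟧ = {3, 9, 10, 11, 12, 15, 16} ∩ {1, 2, 6, 7, 9, 11, 12, 14, 15, 16} = {9, 11, 12, 15, 16}
… ∩ ⟦dry⟧ = {9, 11, 12, 15, 16} ∩ {2, 7, 8, 9, 11, 15} = {9, 11, 15}
… ∩ ⟦visible⟧ = {9, 11, 15} ∩ {4, 6, 7, 9, 10, 11, 12, 14, 15, 16} = {9, 11, 15}
⟦dry visible painter that won behind 15⟧ = {9, 11, 15}; 15 ∈ this set.

yes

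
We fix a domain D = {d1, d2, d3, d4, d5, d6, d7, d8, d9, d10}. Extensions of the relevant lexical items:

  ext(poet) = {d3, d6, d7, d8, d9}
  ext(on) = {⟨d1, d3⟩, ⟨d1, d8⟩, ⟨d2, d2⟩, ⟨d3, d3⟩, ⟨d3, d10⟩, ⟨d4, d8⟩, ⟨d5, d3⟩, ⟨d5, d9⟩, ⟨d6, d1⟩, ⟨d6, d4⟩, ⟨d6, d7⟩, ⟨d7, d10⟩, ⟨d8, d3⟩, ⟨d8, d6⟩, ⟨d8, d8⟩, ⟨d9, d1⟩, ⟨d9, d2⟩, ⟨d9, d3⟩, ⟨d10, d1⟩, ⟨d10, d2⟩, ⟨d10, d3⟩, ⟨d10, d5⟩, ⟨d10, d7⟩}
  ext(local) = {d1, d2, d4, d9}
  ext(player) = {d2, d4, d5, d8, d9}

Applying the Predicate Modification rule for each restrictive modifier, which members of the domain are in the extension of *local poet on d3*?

⟦on d3⟧ = {x : ⟨x, d3⟩ ∈ ⟦on⟧} = {d1, d3, d5, d8, d9, d10}
⟦poet⟧ = {d3, d6, d7, d8, d9}
… ∩ ⟦on d3⟧ = {d3, d6, d7, d8, d9} ∩ {d1, d3, d5, d8, d9, d10} = {d3, d8, d9}
… ∩ ⟦local⟧ = {d3, d8, d9} ∩ {d1, d2, d4, d9} = {d9}
So ⟦local poet on d3⟧ = {d9}.

{d9}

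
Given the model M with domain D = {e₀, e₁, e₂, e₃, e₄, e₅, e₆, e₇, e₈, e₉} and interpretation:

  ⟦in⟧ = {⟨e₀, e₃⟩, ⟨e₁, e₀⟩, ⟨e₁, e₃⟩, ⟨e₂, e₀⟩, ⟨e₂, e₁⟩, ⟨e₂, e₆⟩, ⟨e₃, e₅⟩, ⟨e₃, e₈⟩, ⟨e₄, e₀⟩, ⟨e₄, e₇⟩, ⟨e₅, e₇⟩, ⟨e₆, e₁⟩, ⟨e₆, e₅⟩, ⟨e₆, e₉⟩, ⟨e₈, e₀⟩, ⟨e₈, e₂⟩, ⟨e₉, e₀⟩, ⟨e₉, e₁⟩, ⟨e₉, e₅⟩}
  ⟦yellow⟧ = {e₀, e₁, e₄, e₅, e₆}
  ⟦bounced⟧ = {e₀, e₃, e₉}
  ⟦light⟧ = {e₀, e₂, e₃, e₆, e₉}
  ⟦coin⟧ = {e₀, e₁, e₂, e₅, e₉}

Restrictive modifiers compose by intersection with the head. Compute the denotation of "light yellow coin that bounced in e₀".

⟦that bounced⟧ = ⟦bounced⟧ = {e₀, e₃, e₉}
⟦in e₀⟧ = {x : ⟨x, e₀⟩ ∈ ⟦in⟧} = {e₁, e₂, e₄, e₈, e₉}
⟦coin⟧ = {e₀, e₁, e₂, e₅, e₉}
… ∩ ⟦that bounced⟧ = {e₀, e₁, e₂, e₅, e₉} ∩ {e₀, e₃, e₉} = {e₀, e₉}
… ∩ ⟦in e₀⟧ = {e₀, e₉} ∩ {e₁, e₂, e₄, e₈, e₉} = {e₉}
… ∩ ⟦light⟧ = {e₉} ∩ {e₀, e₂, e₃, e₆, e₉} = {e₉}
… ∩ ⟦yellow⟧ = {e₉} ∩ {e₀, e₁, e₄, e₅, e₆} = ∅
So ⟦light yellow coin that bounced in e₀⟧ = { }.

{ }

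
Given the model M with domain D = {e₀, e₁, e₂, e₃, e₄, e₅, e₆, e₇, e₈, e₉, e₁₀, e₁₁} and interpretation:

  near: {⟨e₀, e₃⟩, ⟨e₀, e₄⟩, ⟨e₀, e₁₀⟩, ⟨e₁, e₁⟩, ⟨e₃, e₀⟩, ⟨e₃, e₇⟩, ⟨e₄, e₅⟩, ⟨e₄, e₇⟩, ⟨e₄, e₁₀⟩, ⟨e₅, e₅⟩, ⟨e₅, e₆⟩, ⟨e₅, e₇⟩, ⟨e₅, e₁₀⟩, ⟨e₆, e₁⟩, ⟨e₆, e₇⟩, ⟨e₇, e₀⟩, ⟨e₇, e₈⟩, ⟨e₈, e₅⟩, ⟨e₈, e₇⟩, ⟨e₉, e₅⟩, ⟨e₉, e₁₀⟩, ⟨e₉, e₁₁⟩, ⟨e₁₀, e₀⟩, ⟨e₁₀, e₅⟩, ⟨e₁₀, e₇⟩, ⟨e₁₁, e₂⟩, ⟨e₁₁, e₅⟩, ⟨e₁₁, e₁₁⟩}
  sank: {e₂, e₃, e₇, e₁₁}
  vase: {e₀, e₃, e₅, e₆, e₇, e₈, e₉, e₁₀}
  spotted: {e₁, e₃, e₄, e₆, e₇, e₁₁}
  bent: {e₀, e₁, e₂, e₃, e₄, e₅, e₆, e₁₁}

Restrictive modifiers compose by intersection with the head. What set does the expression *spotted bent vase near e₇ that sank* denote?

{e₃}

⟦near e₇⟧ = {x : ⟨x, e₇⟩ ∈ ⟦near⟧} = {e₃, e₄, e₅, e₆, e₈, e₁₀}
⟦that sank⟧ = ⟦sank⟧ = {e₂, e₃, e₇, e₁₁}
⟦vase⟧ = {e₀, e₃, e₅, e₆, e₇, e₈, e₉, e₁₀}
… ∩ ⟦near e₇⟧ = {e₀, e₃, e₅, e₆, e₇, e₈, e₉, e₁₀} ∩ {e₃, e₄, e₅, e₆, e₈, e₁₀} = {e₃, e₅, e₆, e₈, e₁₀}
… ∩ ⟦that sank⟧ = {e₃, e₅, e₆, e₈, e₁₀} ∩ {e₂, e₃, e₇, e₁₁} = {e₃}
… ∩ ⟦spotted⟧ = {e₃} ∩ {e₁, e₃, e₄, e₆, e₇, e₁₁} = {e₃}
… ∩ ⟦bent⟧ = {e₃} ∩ {e₀, e₁, e₂, e₃, e₄, e₅, e₆, e₁₁} = {e₃}
So ⟦spotted bent vase near e₇ that sank⟧ = {e₃}.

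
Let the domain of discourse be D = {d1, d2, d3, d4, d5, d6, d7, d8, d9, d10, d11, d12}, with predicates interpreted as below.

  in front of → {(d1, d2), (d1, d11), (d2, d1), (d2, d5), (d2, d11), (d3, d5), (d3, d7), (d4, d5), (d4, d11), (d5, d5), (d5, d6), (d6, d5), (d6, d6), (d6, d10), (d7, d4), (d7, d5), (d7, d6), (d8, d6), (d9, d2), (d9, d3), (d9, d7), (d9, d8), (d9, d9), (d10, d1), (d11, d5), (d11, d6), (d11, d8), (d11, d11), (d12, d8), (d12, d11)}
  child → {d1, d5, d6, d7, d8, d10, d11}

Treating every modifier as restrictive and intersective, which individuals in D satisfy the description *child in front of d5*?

⟦in front of d5⟧ = {x : ⟨x, d5⟩ ∈ ⟦in front of⟧} = {d2, d3, d4, d5, d6, d7, d11}
⟦child⟧ = {d1, d5, d6, d7, d8, d10, d11}
… ∩ ⟦in front of d5⟧ = {d1, d5, d6, d7, d8, d10, d11} ∩ {d2, d3, d4, d5, d6, d7, d11} = {d5, d6, d7, d11}
So ⟦child in front of d5⟧ = {d5, d6, d7, d11}.

{d5, d6, d7, d11}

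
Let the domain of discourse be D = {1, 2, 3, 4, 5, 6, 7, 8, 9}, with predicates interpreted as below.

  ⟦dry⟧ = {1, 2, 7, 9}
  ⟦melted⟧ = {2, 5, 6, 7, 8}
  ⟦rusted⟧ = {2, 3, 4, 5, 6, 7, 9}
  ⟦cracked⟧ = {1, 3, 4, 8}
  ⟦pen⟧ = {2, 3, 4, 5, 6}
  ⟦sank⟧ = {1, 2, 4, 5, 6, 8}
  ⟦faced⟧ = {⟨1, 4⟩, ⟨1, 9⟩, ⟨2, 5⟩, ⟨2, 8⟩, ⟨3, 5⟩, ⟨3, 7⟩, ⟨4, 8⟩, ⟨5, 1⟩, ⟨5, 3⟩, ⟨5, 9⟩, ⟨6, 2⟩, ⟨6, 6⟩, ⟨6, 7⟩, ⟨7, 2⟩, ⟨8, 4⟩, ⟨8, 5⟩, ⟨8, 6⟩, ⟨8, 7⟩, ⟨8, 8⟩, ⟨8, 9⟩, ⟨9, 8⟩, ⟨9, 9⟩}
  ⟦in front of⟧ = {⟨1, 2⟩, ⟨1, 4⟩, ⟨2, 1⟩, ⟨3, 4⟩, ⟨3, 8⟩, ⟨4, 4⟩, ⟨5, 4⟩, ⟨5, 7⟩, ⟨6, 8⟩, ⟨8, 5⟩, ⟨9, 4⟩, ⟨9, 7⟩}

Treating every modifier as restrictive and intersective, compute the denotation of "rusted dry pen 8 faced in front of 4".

{}

⟦8 faced⟧ = {x : ⟨8, x⟩ ∈ ⟦faced⟧} = {4, 5, 6, 7, 8, 9}
⟦in front of 4⟧ = {x : ⟨x, 4⟩ ∈ ⟦in front of⟧} = {1, 3, 4, 5, 9}
⟦pen⟧ = {2, 3, 4, 5, 6}
… ∩ ⟦8 faced⟧ = {2, 3, 4, 5, 6} ∩ {4, 5, 6, 7, 8, 9} = {4, 5, 6}
… ∩ ⟦in front of 4⟧ = {4, 5, 6} ∩ {1, 3, 4, 5, 9} = {4, 5}
… ∩ ⟦rusted⟧ = {4, 5} ∩ {2, 3, 4, 5, 6, 7, 9} = {4, 5}
… ∩ ⟦dry⟧ = {4, 5} ∩ {1, 2, 7, 9} = ∅
So ⟦rusted dry pen 8 faced in front of 4⟧ = {}.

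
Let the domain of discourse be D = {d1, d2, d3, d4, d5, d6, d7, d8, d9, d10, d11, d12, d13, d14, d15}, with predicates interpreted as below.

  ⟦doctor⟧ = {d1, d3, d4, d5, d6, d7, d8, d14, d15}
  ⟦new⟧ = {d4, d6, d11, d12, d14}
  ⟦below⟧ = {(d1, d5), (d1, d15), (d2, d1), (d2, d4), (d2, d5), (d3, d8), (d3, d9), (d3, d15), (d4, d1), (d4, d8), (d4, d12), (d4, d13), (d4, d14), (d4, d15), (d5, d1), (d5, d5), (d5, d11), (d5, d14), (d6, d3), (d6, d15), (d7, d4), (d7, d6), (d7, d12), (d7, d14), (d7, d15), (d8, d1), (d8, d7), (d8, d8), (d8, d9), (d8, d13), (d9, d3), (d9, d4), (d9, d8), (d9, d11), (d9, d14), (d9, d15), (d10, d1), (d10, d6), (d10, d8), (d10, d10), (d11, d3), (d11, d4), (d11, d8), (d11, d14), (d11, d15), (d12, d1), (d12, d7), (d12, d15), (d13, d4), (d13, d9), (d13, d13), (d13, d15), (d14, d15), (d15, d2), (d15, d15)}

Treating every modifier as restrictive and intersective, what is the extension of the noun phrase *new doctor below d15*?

{d4, d6, d14}

⟦below d15⟧ = {x : ⟨x, d15⟩ ∈ ⟦below⟧} = {d1, d3, d4, d6, d7, d9, d11, d12, d13, d14, d15}
⟦doctor⟧ = {d1, d3, d4, d5, d6, d7, d8, d14, d15}
… ∩ ⟦below d15⟧ = {d1, d3, d4, d5, d6, d7, d8, d14, d15} ∩ {d1, d3, d4, d6, d7, d9, d11, d12, d13, d14, d15} = {d1, d3, d4, d6, d7, d14, d15}
… ∩ ⟦new⟧ = {d1, d3, d4, d6, d7, d14, d15} ∩ {d4, d6, d11, d12, d14} = {d4, d6, d14}
So ⟦new doctor below d15⟧ = {d4, d6, d14}.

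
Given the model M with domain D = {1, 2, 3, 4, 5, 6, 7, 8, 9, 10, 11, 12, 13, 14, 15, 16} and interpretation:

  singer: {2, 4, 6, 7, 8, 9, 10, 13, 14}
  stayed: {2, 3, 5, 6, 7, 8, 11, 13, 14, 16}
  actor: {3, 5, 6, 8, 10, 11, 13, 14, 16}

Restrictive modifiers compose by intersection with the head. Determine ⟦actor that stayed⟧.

⟦that stayed⟧ = ⟦stayed⟧ = {2, 3, 5, 6, 7, 8, 11, 13, 14, 16}
⟦actor⟧ = {3, 5, 6, 8, 10, 11, 13, 14, 16}
… ∩ ⟦that stayed⟧ = {3, 5, 6, 8, 10, 11, 13, 14, 16} ∩ {2, 3, 5, 6, 7, 8, 11, 13, 14, 16} = {3, 5, 6, 8, 11, 13, 14, 16}
So ⟦actor that stayed⟧ = {3, 5, 6, 8, 11, 13, 14, 16}.

{3, 5, 6, 8, 11, 13, 14, 16}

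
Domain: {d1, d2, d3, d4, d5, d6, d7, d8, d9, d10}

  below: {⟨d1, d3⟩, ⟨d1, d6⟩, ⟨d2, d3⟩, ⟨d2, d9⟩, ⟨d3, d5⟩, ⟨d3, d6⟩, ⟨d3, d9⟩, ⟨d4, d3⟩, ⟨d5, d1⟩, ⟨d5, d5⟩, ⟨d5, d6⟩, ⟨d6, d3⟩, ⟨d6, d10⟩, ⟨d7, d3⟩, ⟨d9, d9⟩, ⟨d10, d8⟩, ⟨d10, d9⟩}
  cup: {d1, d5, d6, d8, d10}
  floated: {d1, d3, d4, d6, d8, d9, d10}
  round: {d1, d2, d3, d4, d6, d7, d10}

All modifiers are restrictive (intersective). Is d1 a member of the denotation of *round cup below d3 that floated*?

yes

⟦below d3⟧ = {x : ⟨x, d3⟩ ∈ ⟦below⟧} = {d1, d2, d4, d6, d7}
⟦that floated⟧ = ⟦floated⟧ = {d1, d3, d4, d6, d8, d9, d10}
⟦cup⟧ = {d1, d5, d6, d8, d10}
… ∩ ⟦below d3⟧ = {d1, d5, d6, d8, d10} ∩ {d1, d2, d4, d6, d7} = {d1, d6}
… ∩ ⟦that floated⟧ = {d1, d6} ∩ {d1, d3, d4, d6, d8, d9, d10} = {d1, d6}
… ∩ ⟦round⟧ = {d1, d6} ∩ {d1, d2, d3, d4, d6, d7, d10} = {d1, d6}
⟦round cup below d3 that floated⟧ = {d1, d6}; d1 ∈ this set.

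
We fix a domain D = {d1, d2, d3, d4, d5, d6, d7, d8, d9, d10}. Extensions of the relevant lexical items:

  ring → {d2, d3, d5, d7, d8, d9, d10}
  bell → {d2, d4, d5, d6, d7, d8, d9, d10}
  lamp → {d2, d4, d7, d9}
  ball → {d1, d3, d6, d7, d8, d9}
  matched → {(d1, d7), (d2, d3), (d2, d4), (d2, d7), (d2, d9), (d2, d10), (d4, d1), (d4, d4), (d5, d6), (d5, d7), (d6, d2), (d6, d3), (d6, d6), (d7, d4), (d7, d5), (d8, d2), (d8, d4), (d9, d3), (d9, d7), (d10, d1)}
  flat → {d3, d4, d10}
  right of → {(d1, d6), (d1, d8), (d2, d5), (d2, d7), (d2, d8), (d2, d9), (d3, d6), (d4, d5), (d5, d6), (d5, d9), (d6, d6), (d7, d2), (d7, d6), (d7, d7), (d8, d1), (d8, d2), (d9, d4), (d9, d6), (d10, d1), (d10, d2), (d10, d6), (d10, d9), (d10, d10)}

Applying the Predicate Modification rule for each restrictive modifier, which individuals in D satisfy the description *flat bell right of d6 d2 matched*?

{d10}

⟦right of d6⟧ = {x : ⟨x, d6⟩ ∈ ⟦right of⟧} = {d1, d3, d5, d6, d7, d9, d10}
⟦d2 matched⟧ = {x : ⟨d2, x⟩ ∈ ⟦matched⟧} = {d3, d4, d7, d9, d10}
⟦bell⟧ = {d2, d4, d5, d6, d7, d8, d9, d10}
… ∩ ⟦right of d6⟧ = {d2, d4, d5, d6, d7, d8, d9, d10} ∩ {d1, d3, d5, d6, d7, d9, d10} = {d5, d6, d7, d9, d10}
… ∩ ⟦d2 matched⟧ = {d5, d6, d7, d9, d10} ∩ {d3, d4, d7, d9, d10} = {d7, d9, d10}
… ∩ ⟦flat⟧ = {d7, d9, d10} ∩ {d3, d4, d10} = {d10}
So ⟦flat bell right of d6 d2 matched⟧ = {d10}.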